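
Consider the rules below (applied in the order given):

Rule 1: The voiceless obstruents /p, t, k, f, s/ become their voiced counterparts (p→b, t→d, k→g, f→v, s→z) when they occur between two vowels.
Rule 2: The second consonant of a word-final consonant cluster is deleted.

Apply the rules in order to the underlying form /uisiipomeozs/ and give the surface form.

Rule 1 (intervocalic voicing): /s/ is a voiceless obstruent between vowels /i/ and /i/, so it voices to [z]. /p/ is a voiceless obstruent between vowels /i/ and /o/, so it voices to [b]. /uisiipomeozs/ → uiziibomeozs.
Rule 2 (final cluster simplification): /s/ is the second consonant of a word-final cluster /zs/, so it deletes. /uiziibomeozs/ → uiziibomeoz.

uiziibomeoz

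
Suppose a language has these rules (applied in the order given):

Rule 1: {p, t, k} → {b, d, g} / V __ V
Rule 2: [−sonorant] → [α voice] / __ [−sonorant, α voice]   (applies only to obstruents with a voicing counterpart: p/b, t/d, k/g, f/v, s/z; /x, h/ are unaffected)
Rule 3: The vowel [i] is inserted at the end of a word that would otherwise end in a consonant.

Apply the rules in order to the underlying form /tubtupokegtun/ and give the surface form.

tuptubogektuni

Rule 1 (intervocalic voicing): /p/ is a voiceless stop between vowels /u/ and /o/, so it voices to [b]. /k/ is a voiceless stop between vowels /o/ and /e/, so it voices to [g]. /tubtupokegtun/ → tubtubogegtun.
Rule 2 (regressive voicing assimilation): /b/ precedes the voiceless obstruent /t/, so it devoices to [p] by assimilation. /g/ precedes the voiceless obstruent /t/, so it devoices to [k] by assimilation. /tubtubogegtun/ → tuptubogektun.
Rule 3 (final i-epenthesis): the form ends in the consonant /n/, so [i] is inserted word-finally. /tuptubogektun/ → tuptubogektuni.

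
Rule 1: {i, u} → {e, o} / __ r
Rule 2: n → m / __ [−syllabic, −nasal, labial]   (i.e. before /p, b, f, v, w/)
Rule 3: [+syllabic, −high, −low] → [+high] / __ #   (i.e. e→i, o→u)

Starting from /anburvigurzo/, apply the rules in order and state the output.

Rule 1 (pre-rhotic lowering): /u/ is a high vowel immediately before /r/, so it lowers to [o]. /u/ is a high vowel immediately before /r/, so it lowers to [o]. /anburvigurzo/ → anborvigorzo.
Rule 2 (nasal place assimilation): /n/ precedes the labial consonant /b/, so it assimilates in place to [m]. /anborvigorzo/ → amborvigorzo.
Rule 3 (final vowel raising): /o/ is a mid vowel in word-final position, so it raises to [u]. /amborvigorzo/ → amborvigorzu.

amborvigorzu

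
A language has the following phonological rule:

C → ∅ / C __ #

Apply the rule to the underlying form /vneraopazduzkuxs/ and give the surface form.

/s/ is the second consonant of a word-final cluster /xs/, so it deletes.
The other instances of /v/, /n/, /r/, /p/, /z/, /d/, /k/, /x/ do not occur in the required environment and remain unchanged.
Surface form: [vneraopazduzkux].

vneraopazduzkux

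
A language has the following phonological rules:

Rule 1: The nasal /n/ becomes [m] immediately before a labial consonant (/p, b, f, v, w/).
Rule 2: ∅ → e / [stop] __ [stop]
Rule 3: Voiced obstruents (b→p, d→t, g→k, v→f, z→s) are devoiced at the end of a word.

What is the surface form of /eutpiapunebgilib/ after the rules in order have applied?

eutepiapunebegilip

Rule 1 (nasal place assimilation): no segment meets the environment; /eutpiapunebgilib/ is unchanged.
Rule 2 (stop-cluster e-epenthesis): /t/ and /p/ form a stop–stop cluster, so [e] is inserted between them. /b/ and /g/ form a stop–stop cluster, so [e] is inserted between them. /eutpiapunebgilib/ → eutepiapunebegilib.
Rule 3 (final devoicing): /b/ is a voiced obstruent in word-final position, so it devoices to [p]. /eutepiapunebegilib/ → eutepiapunebegilip.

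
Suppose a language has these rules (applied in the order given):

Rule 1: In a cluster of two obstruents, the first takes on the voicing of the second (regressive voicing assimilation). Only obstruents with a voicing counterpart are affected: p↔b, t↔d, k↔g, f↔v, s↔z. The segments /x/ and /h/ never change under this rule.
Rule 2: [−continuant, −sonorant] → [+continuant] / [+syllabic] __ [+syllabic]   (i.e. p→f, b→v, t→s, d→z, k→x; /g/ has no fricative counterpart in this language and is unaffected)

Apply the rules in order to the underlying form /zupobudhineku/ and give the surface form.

zufovuthinexu

Rule 1 (regressive voicing assimilation): /d/ precedes the voiceless obstruent /h/, so it devoices to [t] by assimilation. /zupobudhineku/ → zupobuthineku.
Rule 2 (intervocalic spirantization): /p/ is a stop between vowels /u/ and /o/, so it spirantizes to the fricative [f]. /b/ is a stop between vowels /o/ and /u/, so it spirantizes to the fricative [v]. /k/ is a stop between vowels /e/ and /u/, so it spirantizes to the fricative [x]. /zupobuthineku/ → zufovuthinexu.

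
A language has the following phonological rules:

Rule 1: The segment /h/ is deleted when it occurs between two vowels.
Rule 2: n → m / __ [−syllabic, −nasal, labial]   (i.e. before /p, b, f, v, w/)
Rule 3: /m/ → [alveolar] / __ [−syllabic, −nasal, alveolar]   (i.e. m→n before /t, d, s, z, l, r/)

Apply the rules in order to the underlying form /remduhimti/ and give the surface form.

renduinti

Rule 1 (intervocalic h-deletion): /h/ occurs between vowels /u/ and /i/, so it deletes. /remduhimti/ → remduimti.
Rule 2 (nasal place assimilation): no segment meets the environment; /remduimti/ is unchanged.
Rule 3 (nasal place assimilation): /m/ precedes the alveolar consonant /d/, so it assimilates in place to [n]. /m/ precedes the alveolar consonant /t/, so it assimilates in place to [n]. /remduimti/ → renduinti.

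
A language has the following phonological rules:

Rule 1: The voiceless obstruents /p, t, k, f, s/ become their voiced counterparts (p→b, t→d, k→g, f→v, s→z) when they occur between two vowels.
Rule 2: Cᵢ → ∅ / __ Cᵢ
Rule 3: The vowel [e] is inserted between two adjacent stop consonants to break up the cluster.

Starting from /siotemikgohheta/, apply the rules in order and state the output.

siodemikegoheda

Rule 1 (intervocalic voicing): /t/ is a voiceless obstruent between vowels /o/ and /e/, so it voices to [d]. /t/ is a voiceless obstruent between vowels /e/ and /a/, so it voices to [d]. /siotemikgohheta/ → siodemikgohheda.
Rule 2 (degemination): /hh/ is a geminate; the first /h/ deletes. /siodemikgohheda/ → siodemikgoheda.
Rule 3 (stop-cluster e-epenthesis): /k/ and /g/ form a stop–stop cluster, so [e] is inserted between them. /siodemikgoheda/ → siodemikegoheda.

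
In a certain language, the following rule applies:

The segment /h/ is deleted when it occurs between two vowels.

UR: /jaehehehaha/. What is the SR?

/h/ occurs between vowels /e/ and /e/, so it deletes.
/h/ occurs between vowels /e/ and /e/, so it deletes.
/h/ occurs between vowels /e/ and /a/, so it deletes.
/h/ occurs between vowels /a/ and /a/, so it deletes.
Surface form: [jaeeeaa].

jaeeeaa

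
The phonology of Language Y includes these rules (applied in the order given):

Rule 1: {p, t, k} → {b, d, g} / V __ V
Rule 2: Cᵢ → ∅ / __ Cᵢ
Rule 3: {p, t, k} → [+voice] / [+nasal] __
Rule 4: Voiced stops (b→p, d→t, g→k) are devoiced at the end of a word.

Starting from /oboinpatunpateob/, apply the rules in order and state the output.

oboinbadunbadeop

Rule 1 (intervocalic voicing): /t/ is a voiceless stop between vowels /a/ and /u/, so it voices to [d]. /t/ is a voiceless stop between vowels /a/ and /e/, so it voices to [d]. /oboinpatunpateob/ → oboinpadunpadeob.
Rule 2 (degemination): no segment meets the environment; /oboinpadunpadeob/ is unchanged.
Rule 3 (post-nasal voicing): /p/ is a voiceless stop immediately after the nasal /n/, so it voices to [b]. /p/ is a voiceless stop immediately after the nasal /n/, so it voices to [b]. /oboinpadunpadeob/ → oboinbadunbadeob.
Rule 4 (final devoicing): /b/ is a voiced stop in word-final position, so it devoices to [p]. /oboinbadunbadeob/ → oboinbadunbadeop.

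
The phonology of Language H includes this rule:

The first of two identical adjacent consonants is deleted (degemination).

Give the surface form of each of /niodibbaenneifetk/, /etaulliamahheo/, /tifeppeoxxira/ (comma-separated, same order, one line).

niodibaeneifetk, etauliamaheo, tifepeoxira

/niodibbaenneifetk/: /bb/ is a geminate; the first /b/ deletes. /nn/ is a geminate; the first /n/ deletes. → [niodibaeneifetk].
/etaulliamahheo/: /ll/ is a geminate; the first /l/ deletes. /hh/ is a geminate; the first /h/ deletes. → [etauliamaheo].
/tifeppeoxxira/: /pp/ is a geminate; the first /p/ deletes. /xx/ is a geminate; the first /x/ deletes. → [tifepeoxira].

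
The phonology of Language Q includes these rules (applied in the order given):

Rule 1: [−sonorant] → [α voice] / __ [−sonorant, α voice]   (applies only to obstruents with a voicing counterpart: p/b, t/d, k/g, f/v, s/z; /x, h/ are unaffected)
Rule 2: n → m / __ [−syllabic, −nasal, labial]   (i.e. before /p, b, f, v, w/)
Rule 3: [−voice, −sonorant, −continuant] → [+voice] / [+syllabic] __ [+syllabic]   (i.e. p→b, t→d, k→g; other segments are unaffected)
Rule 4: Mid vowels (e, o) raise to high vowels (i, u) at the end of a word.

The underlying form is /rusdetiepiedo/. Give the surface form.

Rule 1 (regressive voicing assimilation): /s/ precedes the voiced obstruent /d/, so it voices to [z] by assimilation. /rusdetiepiedo/ → ruzdetiepiedo.
Rule 2 (nasal place assimilation): no segment meets the environment; /ruzdetiepiedo/ is unchanged.
Rule 3 (intervocalic voicing): /t/ is a voiceless stop between vowels /e/ and /i/, so it voices to [d]. /p/ is a voiceless stop between vowels /e/ and /i/, so it voices to [b]. /ruzdetiepiedo/ → ruzdediebiedo.
Rule 4 (final vowel raising): /o/ is a mid vowel in word-final position, so it raises to [u]. /ruzdediebiedo/ → ruzdediebiedu.

ruzdediebiedu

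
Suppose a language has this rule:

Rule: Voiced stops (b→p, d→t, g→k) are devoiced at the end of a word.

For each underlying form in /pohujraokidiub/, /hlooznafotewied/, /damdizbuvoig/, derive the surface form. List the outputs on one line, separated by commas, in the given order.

/pohujraokidiub/: /b/ is a voiced stop in word-final position, so it devoices to [p]. → [pohujraokidiup].
/hlooznafotewied/: /d/ is a voiced stop in word-final position, so it devoices to [t]. → [hlooznafotewiet].
/damdizbuvoig/: /g/ is a voiced stop in word-final position, so it devoices to [k]. → [damdizbuvoik].

pohujraokidiup, hlooznafotewiet, damdizbuvoik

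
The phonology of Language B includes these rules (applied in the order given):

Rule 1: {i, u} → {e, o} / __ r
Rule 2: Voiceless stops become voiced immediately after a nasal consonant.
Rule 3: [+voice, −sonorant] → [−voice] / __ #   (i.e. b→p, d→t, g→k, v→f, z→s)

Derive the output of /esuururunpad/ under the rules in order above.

esuororunbat

Rule 1 (pre-rhotic lowering): /u/ is a high vowel immediately before /r/, so it lowers to [o]. /u/ is a high vowel immediately before /r/, so it lowers to [o]. /esuururunpad/ → esuororunpad.
Rule 2 (post-nasal voicing): /p/ is a voiceless stop immediately after the nasal /n/, so it voices to [b]. /esuororunpad/ → esuororunbad.
Rule 3 (final devoicing): /d/ is a voiced obstruent in word-final position, so it devoices to [t]. /esuororunbad/ → esuororunbat.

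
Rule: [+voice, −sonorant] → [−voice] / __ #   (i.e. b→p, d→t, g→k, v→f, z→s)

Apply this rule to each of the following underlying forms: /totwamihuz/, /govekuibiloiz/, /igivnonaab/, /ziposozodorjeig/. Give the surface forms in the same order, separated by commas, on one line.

/totwamihuz/: /z/ is a voiced obstruent in word-final position, so it devoices to [s]. → [totwamihus].
/govekuibiloiz/: /z/ is a voiced obstruent in word-final position, so it devoices to [s]. → [govekuibilois].
/igivnonaab/: /b/ is a voiced obstruent in word-final position, so it devoices to [p]. → [igivnonaap].
/ziposozodorjeig/: /g/ is a voiced obstruent in word-final position, so it devoices to [k]. → [ziposozodorjeik].

totwamihus, govekuibilois, igivnonaap, ziposozodorjeik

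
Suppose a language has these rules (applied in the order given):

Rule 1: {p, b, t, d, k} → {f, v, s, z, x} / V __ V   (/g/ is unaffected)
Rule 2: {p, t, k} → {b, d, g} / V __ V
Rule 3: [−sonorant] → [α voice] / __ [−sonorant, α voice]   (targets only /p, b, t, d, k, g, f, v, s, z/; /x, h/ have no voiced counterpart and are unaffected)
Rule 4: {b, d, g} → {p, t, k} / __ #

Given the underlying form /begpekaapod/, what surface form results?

Rule 1 (intervocalic spirantization): /k/ is a stop between vowels /e/ and /a/, so it spirantizes to the fricative [x]. /p/ is a stop between vowels /a/ and /o/, so it spirantizes to the fricative [f]. /begpekaapod/ → begpexaafod.
Rule 2 (intervocalic voicing): no segment meets the environment; /begpexaafod/ is unchanged.
Rule 3 (regressive voicing assimilation): /g/ precedes the voiceless obstruent /p/, so it devoices to [k] by assimilation. /begpexaafod/ → bekpexaafod.
Rule 4 (final devoicing): /d/ is a voiced stop in word-final position, so it devoices to [t]. /bekpexaafod/ → bekpexaafot.

bekpexaafot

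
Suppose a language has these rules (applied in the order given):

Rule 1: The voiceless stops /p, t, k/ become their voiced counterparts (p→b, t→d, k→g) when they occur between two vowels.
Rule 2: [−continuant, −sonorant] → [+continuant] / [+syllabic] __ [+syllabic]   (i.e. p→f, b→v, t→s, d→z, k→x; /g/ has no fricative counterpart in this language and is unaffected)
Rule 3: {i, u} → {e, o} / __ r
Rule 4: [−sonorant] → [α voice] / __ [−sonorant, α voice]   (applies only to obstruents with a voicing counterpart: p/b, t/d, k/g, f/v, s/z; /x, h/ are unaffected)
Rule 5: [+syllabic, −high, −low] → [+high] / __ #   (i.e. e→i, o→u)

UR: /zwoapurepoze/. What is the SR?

zwoavorevozi

Rule 1 (intervocalic voicing): /p/ is a voiceless stop between vowels /a/ and /u/, so it voices to [b]. /p/ is a voiceless stop between vowels /e/ and /o/, so it voices to [b]. /zwoapurepoze/ → zwoabureboze.
Rule 2 (intervocalic spirantization): /b/ is a stop between vowels /a/ and /u/, so it spirantizes to the fricative [v]. /b/ is a stop between vowels /e/ and /o/, so it spirantizes to the fricative [v]. /zwoabureboze/ → zwoavurevoze.
Rule 3 (pre-rhotic lowering): /u/ is a high vowel immediately before /r/, so it lowers to [o]. /zwoavurevoze/ → zwoavorevoze.
Rule 4 (regressive voicing assimilation): no segment meets the environment; /zwoavorevoze/ is unchanged.
Rule 5 (final vowel raising): /e/ is a mid vowel in word-final position, so it raises to [i]. /zwoavorevoze/ → zwoavorevozi.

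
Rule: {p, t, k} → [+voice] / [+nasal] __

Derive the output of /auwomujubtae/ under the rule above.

auwomujubtae

No segment of /auwomujubtae/ meets the structural description of the rule, so the form surfaces unchanged.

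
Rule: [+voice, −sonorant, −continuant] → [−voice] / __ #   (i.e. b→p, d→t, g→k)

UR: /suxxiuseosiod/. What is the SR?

/d/ is a voiced stop in word-final position, so it devoices to [t].
Surface form: [suxxiuseosiot].

suxxiuseosiot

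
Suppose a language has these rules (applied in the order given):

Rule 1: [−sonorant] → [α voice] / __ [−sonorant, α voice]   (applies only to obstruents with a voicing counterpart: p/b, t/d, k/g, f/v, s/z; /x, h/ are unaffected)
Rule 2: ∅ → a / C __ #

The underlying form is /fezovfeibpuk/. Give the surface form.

Rule 1 (regressive voicing assimilation): /v/ precedes the voiceless obstruent /f/, so it devoices to [f] by assimilation. /b/ precedes the voiceless obstruent /p/, so it devoices to [p] by assimilation. /fezovfeibpuk/ → fezoffeippuk.
Rule 2 (final a-epenthesis): the form ends in the consonant /k/, so [a] is inserted word-finally. /fezoffeippuk/ → fezoffeippuka.

fezoffeippuka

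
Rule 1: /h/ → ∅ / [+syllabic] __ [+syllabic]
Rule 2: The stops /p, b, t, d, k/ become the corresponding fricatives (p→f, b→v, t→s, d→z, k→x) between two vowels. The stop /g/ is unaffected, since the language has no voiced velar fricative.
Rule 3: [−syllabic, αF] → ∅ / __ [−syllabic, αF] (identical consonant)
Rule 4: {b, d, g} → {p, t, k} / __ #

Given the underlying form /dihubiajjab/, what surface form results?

Rule 1 (intervocalic h-deletion): /h/ occurs between vowels /i/ and /u/, so it deletes. /dihubiajjab/ → diubiajjab.
Rule 2 (intervocalic spirantization): /b/ is a stop between vowels /u/ and /i/, so it spirantizes to the fricative [v]. /diubiajjab/ → diuviajjab.
Rule 3 (degemination): /jj/ is a geminate; the first /j/ deletes. /diuviajjab/ → diuviajab.
Rule 4 (final devoicing): /b/ is a voiced stop in word-final position, so it devoices to [p]. /diuviajab/ → diuviajap.

diuviajap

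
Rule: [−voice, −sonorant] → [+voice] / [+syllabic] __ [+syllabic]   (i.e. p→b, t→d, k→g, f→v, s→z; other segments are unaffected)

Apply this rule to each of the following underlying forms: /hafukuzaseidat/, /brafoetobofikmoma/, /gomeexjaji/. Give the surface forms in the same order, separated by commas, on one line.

havuguzazeidat, bravoedobovikmoma, gomeexjaji

/hafukuzaseidat/: /f/ is a voiceless obstruent between vowels /a/ and /u/, so it voices to [v]. /k/ is a voiceless obstruent between vowels /u/ and /u/, so it voices to [g]. /s/ is a voiceless obstruent between vowels /a/ and /e/, so it voices to [z]. → [havuguzazeidat].
/brafoetobofikmoma/: /f/ is a voiceless obstruent between vowels /a/ and /o/, so it voices to [v]. /t/ is a voiceless obstruent between vowels /e/ and /o/, so it voices to [d]. /f/ is a voiceless obstruent between vowels /o/ and /i/, so it voices to [v]. → [bravoedobovikmoma].
/gomeexjaji/: the rule's environment is not met; surfaces unchanged as [gomeexjaji].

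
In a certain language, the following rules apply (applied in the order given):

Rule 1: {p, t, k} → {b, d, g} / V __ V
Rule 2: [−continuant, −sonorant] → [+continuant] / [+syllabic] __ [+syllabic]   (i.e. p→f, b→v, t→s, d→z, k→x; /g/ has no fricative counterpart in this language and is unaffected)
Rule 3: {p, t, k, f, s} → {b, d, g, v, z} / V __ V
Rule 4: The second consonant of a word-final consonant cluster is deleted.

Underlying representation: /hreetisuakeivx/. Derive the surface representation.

hreezizuageiv

Rule 1 (intervocalic voicing): /t/ is a voiceless stop between vowels /e/ and /i/, so it voices to [d]. /k/ is a voiceless stop between vowels /a/ and /e/, so it voices to [g]. /hreetisuakeivx/ → hreedisuageivx.
Rule 2 (intervocalic spirantization): /d/ is a stop between vowels /e/ and /i/, so it spirantizes to the fricative [z]. /hreedisuageivx/ → hreezisuageivx.
Rule 3 (intervocalic voicing): /s/ is a voiceless obstruent between vowels /i/ and /u/, so it voices to [z]. /hreezisuageivx/ → hreezizuageivx.
Rule 4 (final cluster simplification): /x/ is the second consonant of a word-final cluster /vx/, so it deletes. /hreezizuageivx/ → hreezizuageiv.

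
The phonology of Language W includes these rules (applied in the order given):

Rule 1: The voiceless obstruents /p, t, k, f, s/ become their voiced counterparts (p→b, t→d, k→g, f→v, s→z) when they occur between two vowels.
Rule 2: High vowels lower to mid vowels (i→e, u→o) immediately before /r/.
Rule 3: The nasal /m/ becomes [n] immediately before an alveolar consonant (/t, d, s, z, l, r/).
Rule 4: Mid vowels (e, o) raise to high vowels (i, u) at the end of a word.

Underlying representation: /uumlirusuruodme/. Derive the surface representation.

Rule 1 (intervocalic voicing): /s/ is a voiceless obstruent between vowels /u/ and /u/, so it voices to [z]. /uumlirusuruodme/ → uumliruzuruodme.
Rule 2 (pre-rhotic lowering): /i/ is a high vowel immediately before /r/, so it lowers to [e]. /u/ is a high vowel immediately before /r/, so it lowers to [o]. /uumliruzuruodme/ → uumleruzoruodme.
Rule 3 (nasal place assimilation): /m/ precedes the alveolar consonant /l/, so it assimilates in place to [n]. /uumleruzoruodme/ → uunleruzoruodme.
Rule 4 (final vowel raising): /e/ is a mid vowel in word-final position, so it raises to [i]. /uunleruzoruodme/ → uunleruzoruodmi.

uunleruzoruodmi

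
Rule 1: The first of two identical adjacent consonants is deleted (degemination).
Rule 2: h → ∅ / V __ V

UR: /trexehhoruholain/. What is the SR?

Rule 1 (degemination): /hh/ is a geminate; the first /h/ deletes. /trexehhoruholain/ → trexehoruholain.
Rule 2 (intervocalic h-deletion): /h/ occurs between vowels /e/ and /o/, so it deletes. /h/ occurs between vowels /u/ and /o/, so it deletes. /trexehoruholain/ → trexeoruolain.

trexeoruolain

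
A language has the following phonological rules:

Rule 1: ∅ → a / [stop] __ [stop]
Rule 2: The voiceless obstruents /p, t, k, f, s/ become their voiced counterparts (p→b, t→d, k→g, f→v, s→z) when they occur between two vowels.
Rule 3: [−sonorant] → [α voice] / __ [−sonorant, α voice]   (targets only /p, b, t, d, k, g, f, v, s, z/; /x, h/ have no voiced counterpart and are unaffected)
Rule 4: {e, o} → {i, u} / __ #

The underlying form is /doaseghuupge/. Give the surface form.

Rule 1 (stop-cluster a-epenthesis): /p/ and /g/ form a stop–stop cluster, so [a] is inserted between them. /doaseghuupge/ → doaseghuupage.
Rule 2 (intervocalic voicing): /s/ is a voiceless obstruent between vowels /a/ and /e/, so it voices to [z]. /p/ is a voiceless obstruent between vowels /u/ and /a/, so it voices to [b]. /doaseghuupage/ → doazeghuubage.
Rule 3 (regressive voicing assimilation): /g/ precedes the voiceless obstruent /h/, so it devoices to [k] by assimilation. /doazeghuubage/ → doazekhuubage.
Rule 4 (final vowel raising): /e/ is a mid vowel in word-final position, so it raises to [i]. /doazekhuubage/ → doazekhuubagi.

doazekhuubagi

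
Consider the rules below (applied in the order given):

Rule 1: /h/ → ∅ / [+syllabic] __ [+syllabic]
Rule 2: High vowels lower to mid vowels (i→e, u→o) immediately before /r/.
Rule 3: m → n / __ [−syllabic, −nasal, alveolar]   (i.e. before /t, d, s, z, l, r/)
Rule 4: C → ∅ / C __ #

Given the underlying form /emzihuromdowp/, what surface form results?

enziorondow

Rule 1 (intervocalic h-deletion): /h/ occurs between vowels /i/ and /u/, so it deletes. /emzihuromdowp/ → emziuromdowp.
Rule 2 (pre-rhotic lowering): /u/ is a high vowel immediately before /r/, so it lowers to [o]. /emziuromdowp/ → emzioromdowp.
Rule 3 (nasal place assimilation): /m/ precedes the alveolar consonant /z/, so it assimilates in place to [n]. /m/ precedes the alveolar consonant /d/, so it assimilates in place to [n]. /emzioromdowp/ → enziorondowp.
Rule 4 (final cluster simplification): /p/ is the second consonant of a word-final cluster /wp/, so it deletes. /enziorondowp/ → enziorondow.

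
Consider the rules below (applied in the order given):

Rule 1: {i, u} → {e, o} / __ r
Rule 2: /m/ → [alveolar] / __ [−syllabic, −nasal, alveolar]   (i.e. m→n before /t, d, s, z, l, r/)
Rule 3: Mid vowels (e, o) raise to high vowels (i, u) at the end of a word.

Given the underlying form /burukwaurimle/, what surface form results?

borukwaorinli

Rule 1 (pre-rhotic lowering): /u/ is a high vowel immediately before /r/, so it lowers to [o]. /u/ is a high vowel immediately before /r/, so it lowers to [o]. /burukwaurimle/ → borukwaorimle.
Rule 2 (nasal place assimilation): /m/ precedes the alveolar consonant /l/, so it assimilates in place to [n]. /borukwaorimle/ → borukwaorinle.
Rule 3 (final vowel raising): /e/ is a mid vowel in word-final position, so it raises to [i]. /borukwaorinle/ → borukwaorinli.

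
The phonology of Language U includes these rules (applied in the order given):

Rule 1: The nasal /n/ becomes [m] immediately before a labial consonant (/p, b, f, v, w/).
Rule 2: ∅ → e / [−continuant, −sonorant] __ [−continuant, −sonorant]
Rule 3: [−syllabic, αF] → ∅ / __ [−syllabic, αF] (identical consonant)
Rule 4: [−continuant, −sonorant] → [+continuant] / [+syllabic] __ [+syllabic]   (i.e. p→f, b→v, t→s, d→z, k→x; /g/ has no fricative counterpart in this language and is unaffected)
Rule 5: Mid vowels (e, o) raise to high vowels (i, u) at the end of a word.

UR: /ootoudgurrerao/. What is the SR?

Rule 1 (nasal place assimilation): no segment meets the environment; /ootoudgurrerao/ is unchanged.
Rule 2 (stop-cluster e-epenthesis): /d/ and /g/ form a stop–stop cluster, so [e] is inserted between them. /ootoudgurrerao/ → ootoudegurrerao.
Rule 3 (degemination): /rr/ is a geminate; the first /r/ deletes. /ootoudegurrerao/ → ootoudegurerao.
Rule 4 (intervocalic spirantization): /t/ is a stop between vowels /o/ and /o/, so it spirantizes to the fricative [s]. /d/ is a stop between vowels /u/ and /e/, so it spirantizes to the fricative [z]. /ootoudegurerao/ → oosouzegurerao.
Rule 5 (final vowel raising): /o/ is a mid vowel in word-final position, so it raises to [u]. /oosouzegurerao/ → oosouzegurerau.

oosouzegurerau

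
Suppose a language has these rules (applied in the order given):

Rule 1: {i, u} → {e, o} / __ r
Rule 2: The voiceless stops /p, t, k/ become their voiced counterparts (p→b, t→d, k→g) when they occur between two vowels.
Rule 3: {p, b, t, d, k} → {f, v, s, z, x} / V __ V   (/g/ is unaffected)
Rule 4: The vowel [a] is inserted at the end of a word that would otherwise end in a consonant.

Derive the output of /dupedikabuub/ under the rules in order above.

duvezigavuuba

Rule 1 (pre-rhotic lowering): no segment meets the environment; /dupedikabuub/ is unchanged.
Rule 2 (intervocalic voicing): /p/ is a voiceless stop between vowels /u/ and /e/, so it voices to [b]. /k/ is a voiceless stop between vowels /i/ and /a/, so it voices to [g]. /dupedikabuub/ → dubedigabuub.
Rule 3 (intervocalic spirantization): /b/ is a stop between vowels /u/ and /e/, so it spirantizes to the fricative [v]. /d/ is a stop between vowels /e/ and /i/, so it spirantizes to the fricative [z]. /b/ is a stop between vowels /a/ and /u/, so it spirantizes to the fricative [v]. /dubedigabuub/ → duvezigavuub.
Rule 4 (final a-epenthesis): the form ends in the consonant /b/, so [a] is inserted word-finally. /duvezigavuub/ → duvezigavuuba.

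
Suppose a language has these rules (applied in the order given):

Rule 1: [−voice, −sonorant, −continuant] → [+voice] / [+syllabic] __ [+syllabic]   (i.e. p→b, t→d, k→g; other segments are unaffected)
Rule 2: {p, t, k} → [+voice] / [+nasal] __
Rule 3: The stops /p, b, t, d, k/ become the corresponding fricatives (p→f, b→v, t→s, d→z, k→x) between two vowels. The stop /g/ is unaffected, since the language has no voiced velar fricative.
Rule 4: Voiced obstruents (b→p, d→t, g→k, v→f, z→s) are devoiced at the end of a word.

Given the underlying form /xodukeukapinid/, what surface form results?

Rule 1 (intervocalic voicing): /k/ is a voiceless stop between vowels /u/ and /e/, so it voices to [g]. /k/ is a voiceless stop between vowels /u/ and /a/, so it voices to [g]. /p/ is a voiceless stop between vowels /a/ and /i/, so it voices to [b]. /xodukeukapinid/ → xodugeugabinid.
Rule 2 (post-nasal voicing): no segment meets the environment; /xodugeugabinid/ is unchanged.
Rule 3 (intervocalic spirantization): /d/ is a stop between vowels /o/ and /u/, so it spirantizes to the fricative [z]. /b/ is a stop between vowels /a/ and /i/, so it spirantizes to the fricative [v]. /xodugeugabinid/ → xozugeugavinid.
Rule 4 (final devoicing): /d/ is a voiced obstruent in word-final position, so it devoices to [t]. /xozugeugavinid/ → xozugeugavinit.

xozugeugavinit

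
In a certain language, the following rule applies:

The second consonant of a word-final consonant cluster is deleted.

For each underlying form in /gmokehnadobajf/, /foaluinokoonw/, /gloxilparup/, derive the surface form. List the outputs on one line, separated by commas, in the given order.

/gmokehnadobajf/: /f/ is the second consonant of a word-final cluster /jf/, so it deletes. → [gmokehnadobaj].
/foaluinokoonw/: /w/ is the second consonant of a word-final cluster /nw/, so it deletes. → [foaluinokoon].
/gloxilparup/: the rule's environment is not met; surfaces unchanged as [gloxilparup].

gmokehnadobaj, foaluinokoon, gloxilparup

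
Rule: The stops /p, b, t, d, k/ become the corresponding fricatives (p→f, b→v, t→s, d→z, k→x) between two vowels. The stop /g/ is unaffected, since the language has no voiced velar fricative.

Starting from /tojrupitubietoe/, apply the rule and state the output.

/p/ is a stop between vowels /u/ and /i/, so it spirantizes to the fricative [f].
/t/ is a stop between vowels /i/ and /u/, so it spirantizes to the fricative [s].
/b/ is a stop between vowels /u/ and /i/, so it spirantizes to the fricative [v].
/t/ is a stop between vowels /e/ and /o/, so it spirantizes to the fricative [s].
The other instance of /t/ does not occur in the required environment and remains unchanged.
Surface form: [tojrufisuviesoe].

tojrufisuviesoe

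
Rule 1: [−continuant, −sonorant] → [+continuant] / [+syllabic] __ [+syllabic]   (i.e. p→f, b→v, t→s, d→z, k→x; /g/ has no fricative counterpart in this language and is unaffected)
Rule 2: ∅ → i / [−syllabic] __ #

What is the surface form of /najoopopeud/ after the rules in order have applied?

Rule 1 (intervocalic spirantization): /p/ is a stop between vowels /o/ and /o/, so it spirantizes to the fricative [f]. /p/ is a stop between vowels /o/ and /e/, so it spirantizes to the fricative [f]. /najoopopeud/ → najoofofeud.
Rule 2 (final i-epenthesis): the form ends in the consonant /d/, so [i] is inserted word-finally. /najoofofeud/ → najoofofeudi.

najoofofeudi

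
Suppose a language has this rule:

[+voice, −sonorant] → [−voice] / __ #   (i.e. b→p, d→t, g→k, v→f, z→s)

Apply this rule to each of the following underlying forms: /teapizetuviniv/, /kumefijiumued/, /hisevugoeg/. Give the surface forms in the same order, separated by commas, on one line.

/teapizetuviniv/: /v/ is a voiced obstruent in word-final position, so it devoices to [f]. → [teapizetuvinif].
/kumefijiumued/: /d/ is a voiced obstruent in word-final position, so it devoices to [t]. → [kumefijiumuet].
/hisevugoeg/: /g/ is a voiced obstruent in word-final position, so it devoices to [k]. → [hisevugoek].

teapizetuvinif, kumefijiumuet, hisevugoek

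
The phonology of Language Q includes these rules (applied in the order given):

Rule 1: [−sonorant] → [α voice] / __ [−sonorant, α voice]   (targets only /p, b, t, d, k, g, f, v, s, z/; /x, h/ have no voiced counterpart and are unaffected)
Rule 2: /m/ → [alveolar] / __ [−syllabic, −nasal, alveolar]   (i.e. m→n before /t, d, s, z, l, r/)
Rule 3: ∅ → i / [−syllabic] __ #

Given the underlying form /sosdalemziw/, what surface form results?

sozdalenziwi

Rule 1 (regressive voicing assimilation): /s/ precedes the voiced obstruent /d/, so it voices to [z] by assimilation. /sosdalemziw/ → sozdalemziw.
Rule 2 (nasal place assimilation): /m/ precedes the alveolar consonant /z/, so it assimilates in place to [n]. /sozdalemziw/ → sozdalenziw.
Rule 3 (final i-epenthesis): the form ends in the consonant /w/, so [i] is inserted word-finally. /sozdalenziw/ → sozdalenziwi.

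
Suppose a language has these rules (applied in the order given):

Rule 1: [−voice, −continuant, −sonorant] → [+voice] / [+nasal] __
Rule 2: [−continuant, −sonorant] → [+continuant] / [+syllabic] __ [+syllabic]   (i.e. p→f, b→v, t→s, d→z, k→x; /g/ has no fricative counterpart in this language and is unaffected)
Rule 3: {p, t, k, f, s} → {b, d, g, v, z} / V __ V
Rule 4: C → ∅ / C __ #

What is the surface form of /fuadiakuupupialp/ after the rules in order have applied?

Rule 1 (post-nasal voicing): no segment meets the environment; /fuadiakuupupialp/ is unchanged.
Rule 2 (intervocalic spirantization): /d/ is a stop between vowels /a/ and /i/, so it spirantizes to the fricative [z]. /k/ is a stop between vowels /a/ and /u/, so it spirantizes to the fricative [x]. /p/ is a stop between vowels /u/ and /u/, so it spirantizes to the fricative [f]. /p/ is a stop between vowels /u/ and /i/, so it spirantizes to the fricative [f]. /fuadiakuupupialp/ → fuaziaxuufufialp.
Rule 3 (intervocalic voicing): /f/ is a voiceless obstruent between vowels /u/ and /u/, so it voices to [v]. /f/ is a voiceless obstruent between vowels /u/ and /i/, so it voices to [v]. /fuaziaxuufufialp/ → fuaziaxuuvuvialp.
Rule 4 (final cluster simplification): /p/ is the second consonant of a word-final cluster /lp/, so it deletes. /fuaziaxuuvuvialp/ → fuaziaxuuvuvial.

fuaziaxuuvuvial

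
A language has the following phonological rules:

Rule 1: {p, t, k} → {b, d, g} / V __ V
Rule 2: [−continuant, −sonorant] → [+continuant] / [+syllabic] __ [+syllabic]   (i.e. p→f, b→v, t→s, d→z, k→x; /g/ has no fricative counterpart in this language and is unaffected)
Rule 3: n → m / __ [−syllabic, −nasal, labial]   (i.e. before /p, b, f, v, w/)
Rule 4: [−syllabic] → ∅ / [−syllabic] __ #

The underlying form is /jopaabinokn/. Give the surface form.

Rule 1 (intervocalic voicing): /p/ is a voiceless stop between vowels /o/ and /a/, so it voices to [b]. /jopaabinokn/ → jobaabinokn.
Rule 2 (intervocalic spirantization): /b/ is a stop between vowels /o/ and /a/, so it spirantizes to the fricative [v]. /b/ is a stop between vowels /a/ and /i/, so it spirantizes to the fricative [v]. /jobaabinokn/ → jovaavinokn.
Rule 3 (nasal place assimilation): no segment meets the environment; /jovaavinokn/ is unchanged.
Rule 4 (final cluster simplification): /n/ is the second consonant of a word-final cluster /kn/, so it deletes. /jovaavinokn/ → jovaavinok.

jovaavinok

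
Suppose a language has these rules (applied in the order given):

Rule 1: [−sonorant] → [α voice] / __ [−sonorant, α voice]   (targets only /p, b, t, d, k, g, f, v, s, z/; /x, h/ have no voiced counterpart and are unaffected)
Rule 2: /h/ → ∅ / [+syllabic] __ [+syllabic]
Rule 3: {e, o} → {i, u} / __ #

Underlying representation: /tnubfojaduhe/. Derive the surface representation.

tnupfojadui

Rule 1 (regressive voicing assimilation): /b/ precedes the voiceless obstruent /f/, so it devoices to [p] by assimilation. /tnubfojaduhe/ → tnupfojaduhe.
Rule 2 (intervocalic h-deletion): /h/ occurs between vowels /u/ and /e/, so it deletes. /tnupfojaduhe/ → tnupfojadue.
Rule 3 (final vowel raising): /e/ is a mid vowel in word-final position, so it raises to [i]. /tnupfojadue/ → tnupfojadui.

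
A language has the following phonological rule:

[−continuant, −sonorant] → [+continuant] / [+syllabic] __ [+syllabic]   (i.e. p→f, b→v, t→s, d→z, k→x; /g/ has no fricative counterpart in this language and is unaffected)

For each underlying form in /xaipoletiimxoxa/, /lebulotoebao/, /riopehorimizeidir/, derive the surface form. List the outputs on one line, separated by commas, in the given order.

/xaipoletiimxoxa/: /p/ is a stop between vowels /i/ and /o/, so it spirantizes to the fricative [f]. /t/ is a stop between vowels /e/ and /i/, so it spirantizes to the fricative [s]. → [xaifolesiimxoxa].
/lebulotoebao/: /b/ is a stop between vowels /e/ and /u/, so it spirantizes to the fricative [v]. /t/ is a stop between vowels /o/ and /o/, so it spirantizes to the fricative [s]. /b/ is a stop between vowels /e/ and /a/, so it spirantizes to the fricative [v]. → [levulosoevao].
/riopehorimizeidir/: /p/ is a stop between vowels /o/ and /e/, so it spirantizes to the fricative [f]. /d/ is a stop between vowels /i/ and /i/, so it spirantizes to the fricative [z]. → [riofehorimizeizir].

xaifolesiimxoxa, levulosoevao, riofehorimizeizir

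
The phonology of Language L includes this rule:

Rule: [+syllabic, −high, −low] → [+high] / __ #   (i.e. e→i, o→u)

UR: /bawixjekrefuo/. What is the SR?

Scanning /bawixjekrefuo/: /e/ at position 7 is not in the conditioning environment; /e/ at position 10 is not in the conditioning environment; /o/ is a mid vowel in word-final position, so it raises to [u].
Result: [bawixjekrefuu].

bawixjekrefuu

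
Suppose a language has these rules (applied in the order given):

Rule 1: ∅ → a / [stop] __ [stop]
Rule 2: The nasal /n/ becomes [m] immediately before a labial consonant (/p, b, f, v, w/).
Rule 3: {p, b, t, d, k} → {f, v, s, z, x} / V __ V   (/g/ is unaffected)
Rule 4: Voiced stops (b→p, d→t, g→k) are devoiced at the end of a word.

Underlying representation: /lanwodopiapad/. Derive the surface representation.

lamwozofiafat

Rule 1 (stop-cluster a-epenthesis): no segment meets the environment; /lanwodopiapad/ is unchanged.
Rule 2 (nasal place assimilation): /n/ precedes the labial consonant /w/, so it assimilates in place to [m]. /lanwodopiapad/ → lamwodopiapad.
Rule 3 (intervocalic spirantization): /d/ is a stop between vowels /o/ and /o/, so it spirantizes to the fricative [z]. /p/ is a stop between vowels /o/ and /i/, so it spirantizes to the fricative [f]. /p/ is a stop between vowels /a/ and /a/, so it spirantizes to the fricative [f]. /lamwodopiapad/ → lamwozofiafad.
Rule 4 (final devoicing): /d/ is a voiced stop in word-final position, so it devoices to [t]. /lamwozofiafad/ → lamwozofiafat.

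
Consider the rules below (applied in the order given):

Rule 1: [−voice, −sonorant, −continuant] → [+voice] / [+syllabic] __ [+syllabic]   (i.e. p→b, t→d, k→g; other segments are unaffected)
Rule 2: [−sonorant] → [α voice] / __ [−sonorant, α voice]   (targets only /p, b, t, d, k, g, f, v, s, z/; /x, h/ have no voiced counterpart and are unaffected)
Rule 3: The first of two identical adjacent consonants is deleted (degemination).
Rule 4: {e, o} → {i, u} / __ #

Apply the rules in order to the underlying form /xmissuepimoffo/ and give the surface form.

Rule 1 (intervocalic voicing): /p/ is a voiceless stop between vowels /e/ and /i/, so it voices to [b]. /xmissuepimoffo/ → xmissuebimoffo.
Rule 2 (regressive voicing assimilation): no segment meets the environment; /xmissuebimoffo/ is unchanged.
Rule 3 (degemination): /ss/ is a geminate; the first /s/ deletes. /ff/ is a geminate; the first /f/ deletes. /xmissuebimoffo/ → xmisuebimofo.
Rule 4 (final vowel raising): /o/ is a mid vowel in word-final position, so it raises to [u]. /xmisuebimofo/ → xmisuebimofu.

xmisuebimofu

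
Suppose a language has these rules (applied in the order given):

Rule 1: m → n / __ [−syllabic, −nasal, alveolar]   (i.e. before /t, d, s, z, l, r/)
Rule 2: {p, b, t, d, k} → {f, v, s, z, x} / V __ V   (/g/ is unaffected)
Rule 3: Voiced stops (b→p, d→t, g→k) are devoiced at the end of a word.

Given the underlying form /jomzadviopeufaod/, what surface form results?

jonzadviofeufaot

Rule 1 (nasal place assimilation): /m/ precedes the alveolar consonant /z/, so it assimilates in place to [n]. /jomzadviopeufaod/ → jonzadviopeufaod.
Rule 2 (intervocalic spirantization): /p/ is a stop between vowels /o/ and /e/, so it spirantizes to the fricative [f]. /jonzadviopeufaod/ → jonzadviofeufaod.
Rule 3 (final devoicing): /d/ is a voiced stop in word-final position, so it devoices to [t]. /jonzadviofeufaod/ → jonzadviofeufaot.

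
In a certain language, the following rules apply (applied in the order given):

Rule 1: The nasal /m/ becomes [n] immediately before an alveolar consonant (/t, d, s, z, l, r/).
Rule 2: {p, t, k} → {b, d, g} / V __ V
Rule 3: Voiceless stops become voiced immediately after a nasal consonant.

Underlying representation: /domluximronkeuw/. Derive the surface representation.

donluxinrongeuw

Rule 1 (nasal place assimilation): /m/ precedes the alveolar consonant /l/, so it assimilates in place to [n]. /m/ precedes the alveolar consonant /r/, so it assimilates in place to [n]. /domluximronkeuw/ → donluxinronkeuw.
Rule 2 (intervocalic voicing): no segment meets the environment; /donluxinronkeuw/ is unchanged.
Rule 3 (post-nasal voicing): /k/ is a voiceless stop immediately after the nasal /n/, so it voices to [g]. /donluxinronkeuw/ → donluxinrongeuw.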